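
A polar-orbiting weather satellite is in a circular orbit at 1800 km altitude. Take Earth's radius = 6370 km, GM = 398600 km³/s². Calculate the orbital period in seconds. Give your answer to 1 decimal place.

7349.3 seconds

Semi-major axis a = 6370 + 1800 = 8170 km. Period T = 2π√(a³/μ) = 2π√(8170³/398600) = 7349.3 s = 122.49 min.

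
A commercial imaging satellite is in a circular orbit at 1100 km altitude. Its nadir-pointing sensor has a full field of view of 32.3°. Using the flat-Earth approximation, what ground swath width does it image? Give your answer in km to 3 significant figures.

637 km

Half-angle = 32.3°/2 = 16.15°.
Swath width ≈ 2h·tan(θ/2) = 2 × 1100 × tan(16.15°) = 637.1 km.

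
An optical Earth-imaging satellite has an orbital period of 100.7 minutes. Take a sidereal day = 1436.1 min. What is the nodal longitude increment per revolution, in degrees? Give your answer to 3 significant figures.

25.2°

T = 100.7 min = 6042.0 s.
During one orbit Earth rotates (6042.0 / 86166) × 360° = 25.24°.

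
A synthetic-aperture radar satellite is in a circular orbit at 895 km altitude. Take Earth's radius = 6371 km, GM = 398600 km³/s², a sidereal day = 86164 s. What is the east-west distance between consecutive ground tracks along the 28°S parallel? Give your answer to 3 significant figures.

2530 km

Semi-major axis a = 6371 + 895 = 7266 km. Period T = 2π√(a³/μ) = 2π√(7266³/398600) = 6163.9 s = 102.73 min.
Node shift per orbit = (6163.9/86164) × 360° = 25.75°.
Equatorial spacing = 25.75 × 111.2 km/° = 2864 km.
At 28° latitude, spacing = 2864 × cos(28°) = 2528 km.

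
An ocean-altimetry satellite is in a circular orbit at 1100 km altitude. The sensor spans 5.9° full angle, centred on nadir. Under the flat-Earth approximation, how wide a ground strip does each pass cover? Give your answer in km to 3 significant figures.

113 km

Half-angle = 5.9°/2 = 2.95°.
Swath width ≈ 2h·tan(θ/2) = 2 × 1100 × tan(2.95°) = 113.4 km.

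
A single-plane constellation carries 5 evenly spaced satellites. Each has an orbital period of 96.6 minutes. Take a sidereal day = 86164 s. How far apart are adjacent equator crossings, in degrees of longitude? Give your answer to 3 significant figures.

T = 96.6 min = 5796.0 s.
Single-satellite node shift = (5796.0/86164) × 360° = 24.22°.
With 5 satellites evenly phased, successive equator crossings are 24.22/5 = 4.843° apart.

4.84°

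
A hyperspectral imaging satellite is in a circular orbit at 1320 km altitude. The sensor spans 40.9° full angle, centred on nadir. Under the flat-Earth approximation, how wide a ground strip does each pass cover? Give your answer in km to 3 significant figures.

984 km

Half-angle = 40.9°/2 = 20.45°.
Swath width ≈ 2h·tan(θ/2) = 2 × 1320 × tan(20.45°) = 984.4 km.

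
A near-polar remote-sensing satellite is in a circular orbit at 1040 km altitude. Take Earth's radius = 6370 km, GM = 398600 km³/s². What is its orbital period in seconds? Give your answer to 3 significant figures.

6350 seconds

Semi-major axis a = 6370 + 1040 = 7410 km. Period T = 2π√(a³/μ) = 2π√(7410³/398600) = 6348.0 s = 105.80 min.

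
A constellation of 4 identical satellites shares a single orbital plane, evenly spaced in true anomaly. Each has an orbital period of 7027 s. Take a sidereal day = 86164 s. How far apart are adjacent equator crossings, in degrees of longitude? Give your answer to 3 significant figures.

7.34°

Single-satellite node shift = (7027.0/86164) × 360° = 29.36°.
With 4 satellites evenly phased, successive equator crossings are 29.36/4 = 7.340° apart.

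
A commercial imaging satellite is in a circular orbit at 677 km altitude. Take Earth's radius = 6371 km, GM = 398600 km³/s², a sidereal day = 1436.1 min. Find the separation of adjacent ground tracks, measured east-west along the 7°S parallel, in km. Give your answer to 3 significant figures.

Semi-major axis a = 6371 + 677 = 7048 km. Period T = 2π√(a³/μ) = 2π√(7048³/398600) = 5888.6 s = 98.14 min.
Node shift per orbit = (5888.6/86166) × 360° = 24.60°.
Equatorial spacing = 24.60 × 111.2 km/° = 2736 km.
At 7° latitude, spacing = 2736 × cos(7°) = 2715 km.

2720 km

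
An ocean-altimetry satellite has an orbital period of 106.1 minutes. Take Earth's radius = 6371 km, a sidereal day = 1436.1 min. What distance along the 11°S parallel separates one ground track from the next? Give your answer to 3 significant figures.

2900 km

T = 106.1 min = 6366.0 s.
Node shift per orbit = (6366.0/86166) × 360° = 26.60°.
Equatorial spacing = 26.60 × 111.2 km/° = 2957 km.
At 11° latitude, spacing = 2957 × cos(11°) = 2903 km.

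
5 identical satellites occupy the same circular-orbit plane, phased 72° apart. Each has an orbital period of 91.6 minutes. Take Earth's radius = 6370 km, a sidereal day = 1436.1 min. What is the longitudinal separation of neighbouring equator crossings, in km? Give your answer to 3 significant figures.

511 km

T = 91.6 min = 5496.0 s.
Single-satellite node shift = (5496.0/86166) × 360° = 22.96°.
With 5 satellites evenly phased, successive equator crossings are 22.96/5 = 4.592° apart.
That is 4.592 × 111.2 = 511 km at the equator.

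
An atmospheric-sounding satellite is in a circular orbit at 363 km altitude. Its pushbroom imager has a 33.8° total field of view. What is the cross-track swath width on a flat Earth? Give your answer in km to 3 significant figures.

221 km

Half-angle = 33.8°/2 = 16.9°.
Swath width ≈ 2h·tan(θ/2) = 2 × 363 × tan(16.9°) = 220.6 km.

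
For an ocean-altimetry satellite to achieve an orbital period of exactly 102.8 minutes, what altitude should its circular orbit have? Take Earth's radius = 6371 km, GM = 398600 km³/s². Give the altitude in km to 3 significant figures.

898 km

T = 102.8 min = 6168.0 s.
From T = 2π√(a³/μ): a = (μ T²/4π²)^(1/3) = (398600 × 6168.0² / 4π²)^(1/3) = 7269 km.
Altitude h = a − R = 7269 − 6371 = 898 km.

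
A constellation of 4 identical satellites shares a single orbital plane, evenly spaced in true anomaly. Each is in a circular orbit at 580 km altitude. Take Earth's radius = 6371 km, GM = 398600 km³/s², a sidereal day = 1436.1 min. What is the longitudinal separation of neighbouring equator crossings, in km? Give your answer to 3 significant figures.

Semi-major axis a = 6371 + 580 = 6951 km. Period T = 2π√(a³/μ) = 2π√(6951³/398600) = 5767.4 s = 96.12 min.
Single-satellite node shift = (5767.4/86166) × 360° = 24.10°.
With 4 satellites evenly phased, successive equator crossings are 24.10/4 = 6.024° apart.
That is 6.024 × 111.2 = 670 km at the equator.

670 km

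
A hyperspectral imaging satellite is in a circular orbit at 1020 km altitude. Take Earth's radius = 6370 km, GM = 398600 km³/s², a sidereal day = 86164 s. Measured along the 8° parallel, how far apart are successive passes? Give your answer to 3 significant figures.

2910 km

Semi-major axis a = 6370 + 1020 = 7390 km. Period T = 2π√(a³/μ) = 2π√(7390³/398600) = 6322.3 s = 105.37 min.
Node shift per orbit = (6322.3/86164) × 360° = 26.42°.
Equatorial spacing = 26.42 × 111.2 km/° = 2937 km.
At 8° latitude, spacing = 2937 × cos(8°) = 2908 km.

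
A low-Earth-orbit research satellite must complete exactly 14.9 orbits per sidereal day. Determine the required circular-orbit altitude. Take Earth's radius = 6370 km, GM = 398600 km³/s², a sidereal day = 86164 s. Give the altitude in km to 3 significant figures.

Required period T = 86164 / 14.9 = 5782.8 s.
From T = 2π√(a³/μ): a = (μ T²/4π²)^(1/3) = (398600 × 5782.8² / 4π²)^(1/3) = 6963 km.
Altitude h = a − R = 6963 − 6370 = 593 km.

593 km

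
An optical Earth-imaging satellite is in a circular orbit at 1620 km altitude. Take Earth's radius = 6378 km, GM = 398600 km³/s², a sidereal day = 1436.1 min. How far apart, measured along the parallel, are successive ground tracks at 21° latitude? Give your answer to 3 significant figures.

3090 km

Semi-major axis a = 6378 + 1620 = 7998 km. Period T = 2π√(a³/μ) = 2π√(7998³/398600) = 7118.4 s = 118.64 min.
Node shift per orbit = (7118.4/86166) × 360° = 29.74°.
Equatorial spacing = 29.74 × 111.3 km/° = 3311 km.
At 21° latitude, spacing = 3311 × cos(21°) = 3091 km.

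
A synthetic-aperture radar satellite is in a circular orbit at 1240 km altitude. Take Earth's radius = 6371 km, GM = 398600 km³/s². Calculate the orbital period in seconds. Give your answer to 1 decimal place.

6608.1 seconds

Semi-major axis a = 6371 + 1240 = 7611 km. Period T = 2π√(a³/μ) = 2π√(7611³/398600) = 6608.1 s = 110.13 min.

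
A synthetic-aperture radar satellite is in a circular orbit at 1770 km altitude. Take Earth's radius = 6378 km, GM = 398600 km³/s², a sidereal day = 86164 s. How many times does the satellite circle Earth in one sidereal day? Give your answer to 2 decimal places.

Semi-major axis a = 6378 + 1770 = 8148 km. Period T = 2π√(a³/μ) = 2π√(8148³/398600) = 7319.6 s = 121.99 min.
Orbits per sidereal day = 86164 / 7319.6 = 11.772.

11.77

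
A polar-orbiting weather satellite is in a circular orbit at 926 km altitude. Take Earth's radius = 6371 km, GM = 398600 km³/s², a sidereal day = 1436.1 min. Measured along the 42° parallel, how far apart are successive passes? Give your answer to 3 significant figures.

2140 km

Semi-major axis a = 6371 + 926 = 7297 km. Period T = 2π√(a³/μ) = 2π√(7297³/398600) = 6203.4 s = 103.39 min.
Node shift per orbit = (6203.4/86166) × 360° = 25.92°.
Equatorial spacing = 25.92 × 111.2 km/° = 2882 km.
At 42° latitude, spacing = 2882 × cos(42°) = 2142 km.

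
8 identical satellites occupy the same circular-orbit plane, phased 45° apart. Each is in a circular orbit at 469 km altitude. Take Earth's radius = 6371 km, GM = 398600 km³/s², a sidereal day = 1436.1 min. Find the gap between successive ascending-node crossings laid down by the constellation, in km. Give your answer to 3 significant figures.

Semi-major axis a = 6371 + 469 = 6840 km. Period T = 2π√(a³/μ) = 2π√(6840³/398600) = 5629.8 s = 93.83 min.
Single-satellite node shift = (5629.8/86166) × 360° = 23.52°.
With 8 satellites evenly phased, successive equator crossings are 23.52/8 = 2.940° apart.
That is 2.940 × 111.2 = 327 km at the equator.

327 km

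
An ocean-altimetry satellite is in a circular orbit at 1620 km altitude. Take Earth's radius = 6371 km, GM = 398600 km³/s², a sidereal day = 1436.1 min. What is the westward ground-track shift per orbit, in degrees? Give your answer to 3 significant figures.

Semi-major axis a = 6371 + 1620 = 7991 km. Period T = 2π√(a³/μ) = 2π√(7991³/398600) = 7109.1 s = 118.48 min.
During one orbit Earth rotates (7109.1 / 86166) × 360° = 29.70°.

29.7°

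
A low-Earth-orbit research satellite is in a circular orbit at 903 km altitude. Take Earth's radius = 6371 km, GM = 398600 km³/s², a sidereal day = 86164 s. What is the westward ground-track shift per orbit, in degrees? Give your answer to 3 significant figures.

Semi-major axis a = 6371 + 903 = 7274 km. Period T = 2π√(a³/μ) = 2π√(7274³/398600) = 6174.1 s = 102.90 min.
During one orbit Earth rotates (6174.1 / 86164) × 360° = 25.80°.

25.8°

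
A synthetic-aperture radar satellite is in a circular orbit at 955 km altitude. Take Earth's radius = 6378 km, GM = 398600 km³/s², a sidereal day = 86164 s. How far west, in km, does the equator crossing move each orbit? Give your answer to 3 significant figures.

Semi-major axis a = 6378 + 955 = 7333 km. Period T = 2π√(a³/μ) = 2π√(7333³/398600) = 6249.3 s = 104.16 min.
During one orbit Earth rotates (6249.3 / 86164) × 360° = 26.11°.
At the equator that is 26.11° × (2π·6378/360) km/° = 26.11 × 111.3 = 2907 km.

2910 km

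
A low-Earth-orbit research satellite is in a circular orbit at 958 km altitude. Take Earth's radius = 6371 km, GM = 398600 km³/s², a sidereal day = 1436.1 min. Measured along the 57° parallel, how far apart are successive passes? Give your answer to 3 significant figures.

1580 km

Semi-major axis a = 6371 + 958 = 7329 km. Period T = 2π√(a³/μ) = 2π√(7329³/398600) = 6244.2 s = 104.07 min.
Node shift per orbit = (6244.2/86166) × 360° = 26.09°.
Equatorial spacing = 26.09 × 111.2 km/° = 2901 km.
At 57° latitude, spacing = 2901 × cos(57°) = 1580 km.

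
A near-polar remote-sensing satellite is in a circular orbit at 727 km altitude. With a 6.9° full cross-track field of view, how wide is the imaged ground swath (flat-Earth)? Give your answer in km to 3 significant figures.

87.7 km

Half-angle = 6.9°/2 = 3.45°.
Swath width ≈ 2h·tan(θ/2) = 2 × 727 × tan(3.45°) = 87.7 km.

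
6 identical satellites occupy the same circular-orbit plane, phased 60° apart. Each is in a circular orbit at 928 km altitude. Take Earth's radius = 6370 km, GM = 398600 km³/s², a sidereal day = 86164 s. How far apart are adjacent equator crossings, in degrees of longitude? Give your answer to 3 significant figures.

Semi-major axis a = 6370 + 928 = 7298 km. Period T = 2π√(a³/μ) = 2π√(7298³/398600) = 6204.6 s = 103.41 min.
Single-satellite node shift = (6204.6/86164) × 360° = 25.92°.
With 6 satellites evenly phased, successive equator crossings are 25.92/6 = 4.321° apart.

4.32°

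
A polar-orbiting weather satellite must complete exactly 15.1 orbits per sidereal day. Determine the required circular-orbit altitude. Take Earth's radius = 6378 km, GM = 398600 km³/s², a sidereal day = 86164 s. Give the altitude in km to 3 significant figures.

Required period T = 86164 / 15.1 = 5706.2 s.
From T = 2π√(a³/μ): a = (μ T²/4π²)^(1/3) = (398600 × 5706.2² / 4π²)^(1/3) = 6902 km.
Altitude h = a − R = 6902 − 6378 = 524 km.

524 km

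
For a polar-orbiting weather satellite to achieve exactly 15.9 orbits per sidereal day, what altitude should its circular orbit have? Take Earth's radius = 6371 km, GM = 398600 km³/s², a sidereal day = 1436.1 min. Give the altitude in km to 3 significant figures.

297 km

Required period T = 86166 / 15.9 = 5419.2 s.
From T = 2π√(a³/μ): a = (μ T²/4π²)^(1/3) = (398600 × 5419.2² / 4π²)^(1/3) = 6668 km.
Altitude h = a − R = 6668 − 6371 = 297 km.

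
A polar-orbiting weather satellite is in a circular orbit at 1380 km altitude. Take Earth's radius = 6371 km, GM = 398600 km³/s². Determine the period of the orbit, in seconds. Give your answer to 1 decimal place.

Semi-major axis a = 6371 + 1380 = 7751 km. Period T = 2π√(a³/μ) = 2π√(7751³/398600) = 6791.2 s = 113.19 min.

6791.2 seconds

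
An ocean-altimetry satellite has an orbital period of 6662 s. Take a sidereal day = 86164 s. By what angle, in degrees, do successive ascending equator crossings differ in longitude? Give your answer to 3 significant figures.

27.8°

During one orbit Earth rotates (6662.0 / 86164) × 360° = 27.83°.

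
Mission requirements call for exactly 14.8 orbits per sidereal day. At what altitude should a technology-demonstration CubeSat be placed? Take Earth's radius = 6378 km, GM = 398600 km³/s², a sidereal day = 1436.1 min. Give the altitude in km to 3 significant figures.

617 km

Required period T = 86166 / 14.8 = 5822.0 s.
From T = 2π√(a³/μ): a = (μ T²/4π²)^(1/3) = (398600 × 5822.0² / 4π²)^(1/3) = 6995 km.
Altitude h = a − R = 6995 − 6378 = 617 km.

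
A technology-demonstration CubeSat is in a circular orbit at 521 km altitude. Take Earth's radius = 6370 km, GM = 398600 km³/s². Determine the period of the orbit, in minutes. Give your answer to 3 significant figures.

94.9 min

Semi-major axis a = 6370 + 521 = 6891 km. Period T = 2π√(a³/μ) = 2π√(6891³/398600) = 5692.9 s = 94.88 min.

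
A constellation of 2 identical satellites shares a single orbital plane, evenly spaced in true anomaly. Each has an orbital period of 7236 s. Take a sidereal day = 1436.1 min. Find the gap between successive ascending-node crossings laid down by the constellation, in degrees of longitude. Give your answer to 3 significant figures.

Single-satellite node shift = (7236.0/86166) × 360° = 30.23°.
With 2 satellites evenly phased, successive equator crossings are 30.23/2 = 15.116° apart.

15.1°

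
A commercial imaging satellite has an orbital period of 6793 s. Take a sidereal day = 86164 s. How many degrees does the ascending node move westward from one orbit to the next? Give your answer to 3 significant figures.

28.4°

During one orbit Earth rotates (6793.0 / 86164) × 360° = 28.38°.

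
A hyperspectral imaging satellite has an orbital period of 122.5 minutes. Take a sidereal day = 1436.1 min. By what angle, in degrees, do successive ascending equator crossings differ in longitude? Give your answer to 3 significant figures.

T = 122.5 min = 7350.0 s.
During one orbit Earth rotates (7350.0 / 86166) × 360° = 30.71°.

30.7°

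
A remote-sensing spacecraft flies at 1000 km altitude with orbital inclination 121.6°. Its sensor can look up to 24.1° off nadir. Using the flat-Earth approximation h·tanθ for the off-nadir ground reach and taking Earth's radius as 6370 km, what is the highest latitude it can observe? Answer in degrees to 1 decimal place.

Retrograde orbit: the ground track reaches ±(180° − i) = ±(180 − 121.6) = ±58.4°.
Sensor half-swath on the ground ≈ 1000·tan(24.1°) = 447 km = 4.02° of latitude.
Maximum observable latitude ≈ 58.4 + 4.02 = 62.4°.

62.4°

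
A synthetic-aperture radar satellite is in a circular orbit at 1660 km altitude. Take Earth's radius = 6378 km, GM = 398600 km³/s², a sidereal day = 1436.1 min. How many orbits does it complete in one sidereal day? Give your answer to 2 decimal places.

Semi-major axis a = 6378 + 1660 = 8038 km. Period T = 2π√(a³/μ) = 2π√(8038³/398600) = 7171.9 s = 119.53 min.
Orbits per sidereal day = 86166 / 7171.9 = 12.014.

12.01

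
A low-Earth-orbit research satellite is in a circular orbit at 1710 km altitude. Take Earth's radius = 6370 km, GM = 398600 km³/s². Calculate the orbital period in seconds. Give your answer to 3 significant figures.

Semi-major axis a = 6370 + 1710 = 8080 km. Period T = 2π√(a³/μ) = 2π√(8080³/398600) = 7228.2 s = 120.47 min.

7230 seconds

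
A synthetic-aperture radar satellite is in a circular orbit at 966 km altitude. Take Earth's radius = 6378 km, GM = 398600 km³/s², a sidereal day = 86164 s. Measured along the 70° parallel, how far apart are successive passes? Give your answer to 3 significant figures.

Semi-major axis a = 6378 + 966 = 7344 km. Period T = 2π√(a³/μ) = 2π√(7344³/398600) = 6263.4 s = 104.39 min.
Node shift per orbit = (6263.4/86164) × 360° = 26.17°.
Equatorial spacing = 26.17 × 111.3 km/° = 2913 km.
At 70° latitude, spacing = 2913 × cos(70°) = 996 km.

996 km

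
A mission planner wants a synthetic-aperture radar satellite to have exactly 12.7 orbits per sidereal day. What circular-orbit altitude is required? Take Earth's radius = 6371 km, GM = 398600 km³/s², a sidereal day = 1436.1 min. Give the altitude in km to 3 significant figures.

1380 km

Required period T = 86166 / 12.7 = 6784.7 s.
From T = 2π√(a³/μ): a = (μ T²/4π²)^(1/3) = (398600 × 6784.7² / 4π²)^(1/3) = 7746 km.
Altitude h = a − R = 7746 − 6371 = 1375 km.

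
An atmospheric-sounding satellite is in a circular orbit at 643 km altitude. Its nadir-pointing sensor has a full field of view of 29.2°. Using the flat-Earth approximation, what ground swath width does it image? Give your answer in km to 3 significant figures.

335 km

Half-angle = 29.2°/2 = 14.6°.
Swath width ≈ 2h·tan(θ/2) = 2 × 643 × tan(14.6°) = 335.0 km.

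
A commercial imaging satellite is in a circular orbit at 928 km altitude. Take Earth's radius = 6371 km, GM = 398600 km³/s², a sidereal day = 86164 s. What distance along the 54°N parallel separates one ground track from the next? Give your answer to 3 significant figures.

1690 km

Semi-major axis a = 6371 + 928 = 7299 km. Period T = 2π√(a³/μ) = 2π√(7299³/398600) = 6205.9 s = 103.43 min.
Node shift per orbit = (6205.9/86164) × 360° = 25.93°.
Equatorial spacing = 25.93 × 111.2 km/° = 2883 km.
At 54° latitude, spacing = 2883 × cos(54°) = 1695 km.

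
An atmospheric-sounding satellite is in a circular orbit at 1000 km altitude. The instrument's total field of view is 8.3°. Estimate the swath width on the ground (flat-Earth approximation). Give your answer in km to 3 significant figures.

Half-angle = 8.3°/2 = 4.15°.
Swath width ≈ 2h·tan(θ/2) = 2 × 1000 × tan(4.15°) = 145.1 km.

145 km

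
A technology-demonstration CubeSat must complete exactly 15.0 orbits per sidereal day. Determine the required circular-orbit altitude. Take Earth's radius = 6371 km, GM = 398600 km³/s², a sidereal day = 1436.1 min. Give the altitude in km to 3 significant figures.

Required period T = 86166 / 15.0 = 5744.4 s.
From T = 2π√(a³/μ): a = (μ T²/4π²)^(1/3) = (398600 × 5744.4² / 4π²)^(1/3) = 6932 km.
Altitude h = a − R = 6932 − 6371 = 561 km.

561 km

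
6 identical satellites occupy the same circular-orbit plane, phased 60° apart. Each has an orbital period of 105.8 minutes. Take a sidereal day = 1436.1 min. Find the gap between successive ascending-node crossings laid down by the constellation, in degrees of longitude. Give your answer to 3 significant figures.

T = 105.8 min = 6348.0 s.
Single-satellite node shift = (6348.0/86166) × 360° = 26.52°.
With 6 satellites evenly phased, successive equator crossings are 26.52/6 = 4.420° apart.

4.42°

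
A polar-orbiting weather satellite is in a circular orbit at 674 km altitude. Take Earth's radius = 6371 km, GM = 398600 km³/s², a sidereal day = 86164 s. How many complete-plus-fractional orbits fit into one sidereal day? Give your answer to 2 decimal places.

Semi-major axis a = 6371 + 674 = 7045 km. Period T = 2π√(a³/μ) = 2π√(7045³/398600) = 5884.8 s = 98.08 min.
Orbits per sidereal day = 86164 / 5884.8 = 14.642.

14.64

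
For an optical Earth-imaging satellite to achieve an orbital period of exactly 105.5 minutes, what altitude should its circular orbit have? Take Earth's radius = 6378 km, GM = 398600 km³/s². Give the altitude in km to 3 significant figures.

T = 105.5 min = 6330.0 s.
From T = 2π√(a³/μ): a = (μ T²/4π²)^(1/3) = (398600 × 6330.0² / 4π²)^(1/3) = 7396 km.
Altitude h = a − R = 7396 − 6378 = 1018 km.

1020 km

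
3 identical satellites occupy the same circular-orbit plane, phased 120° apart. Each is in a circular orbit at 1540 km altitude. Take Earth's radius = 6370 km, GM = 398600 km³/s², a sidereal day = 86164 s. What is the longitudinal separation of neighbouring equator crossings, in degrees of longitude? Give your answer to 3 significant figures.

Semi-major axis a = 6370 + 1540 = 7910 km. Period T = 2π√(a³/μ) = 2π√(7910³/398600) = 7001.3 s = 116.69 min.
Single-satellite node shift = (7001.3/86164) × 360° = 29.25°.
With 3 satellites evenly phased, successive equator crossings are 29.25/3 = 9.751° apart.

9.75°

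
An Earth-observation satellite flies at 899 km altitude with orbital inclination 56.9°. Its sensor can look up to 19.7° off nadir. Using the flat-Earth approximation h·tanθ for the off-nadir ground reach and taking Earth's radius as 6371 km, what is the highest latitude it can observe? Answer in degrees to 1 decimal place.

59.8°

For a prograde orbit the ground track reaches latitude ±i = ±56.9°.
Sensor half-swath on the ground ≈ 899·tan(19.7°) = 322 km = 2.89° of latitude.
Maximum observable latitude ≈ 56.9 + 2.89 = 59.8°.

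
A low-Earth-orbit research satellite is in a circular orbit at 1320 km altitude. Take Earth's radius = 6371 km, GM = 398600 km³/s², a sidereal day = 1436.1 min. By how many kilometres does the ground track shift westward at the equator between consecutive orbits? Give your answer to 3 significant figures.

Semi-major axis a = 6371 + 1320 = 7691 km. Period T = 2π√(a³/μ) = 2π√(7691³/398600) = 6712.5 s = 111.88 min.
During one orbit Earth rotates (6712.5 / 86166) × 360° = 28.04°.
At the equator that is 28.04° × (2π·6371/360) km/° = 28.04 × 111.2 = 3118 km.

3120 km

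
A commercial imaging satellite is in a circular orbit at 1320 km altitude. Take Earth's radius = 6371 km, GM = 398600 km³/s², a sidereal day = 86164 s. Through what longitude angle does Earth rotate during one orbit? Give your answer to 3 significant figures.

28.0°

Semi-major axis a = 6371 + 1320 = 7691 km. Period T = 2π√(a³/μ) = 2π√(7691³/398600) = 6712.5 s = 111.88 min.
During one orbit Earth rotates (6712.5 / 86164) × 360° = 28.05°.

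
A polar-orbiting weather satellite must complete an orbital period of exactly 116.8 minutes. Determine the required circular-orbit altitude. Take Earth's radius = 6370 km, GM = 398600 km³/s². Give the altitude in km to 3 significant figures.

1550 km

T = 116.8 min = 7008.0 s.
From T = 2π√(a³/μ): a = (μ T²/4π²)^(1/3) = (398600 × 7008.0² / 4π²)^(1/3) = 7915 km.
Altitude h = a − R = 7915 − 6370 = 1545 km.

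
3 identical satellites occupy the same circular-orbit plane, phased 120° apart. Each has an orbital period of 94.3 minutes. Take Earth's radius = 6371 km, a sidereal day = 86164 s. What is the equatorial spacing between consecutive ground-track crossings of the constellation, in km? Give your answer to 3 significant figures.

876 km

T = 94.3 min = 5658.0 s.
Single-satellite node shift = (5658.0/86164) × 360° = 23.64°.
With 3 satellites evenly phased, successive equator crossings are 23.64/3 = 7.880° apart.
That is 7.880 × 111.2 = 876 km at the equator.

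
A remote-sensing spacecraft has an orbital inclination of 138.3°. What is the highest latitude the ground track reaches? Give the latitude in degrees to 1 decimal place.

Retrograde orbit: the ground track reaches ±(180° − i) = ±(180 − 138.3) = ±41.7°.

41.7°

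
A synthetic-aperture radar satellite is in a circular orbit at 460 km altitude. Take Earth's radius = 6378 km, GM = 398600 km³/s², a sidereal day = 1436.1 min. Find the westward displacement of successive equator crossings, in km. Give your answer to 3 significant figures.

Semi-major axis a = 6378 + 460 = 6838 km. Period T = 2π√(a³/μ) = 2π√(6838³/398600) = 5627.4 s = 93.79 min.
During one orbit Earth rotates (5627.4 / 86166) × 360° = 23.51°.
At the equator that is 23.51° × (2π·6378/360) km/° = 23.51 × 111.3 = 2617 km.

2620 km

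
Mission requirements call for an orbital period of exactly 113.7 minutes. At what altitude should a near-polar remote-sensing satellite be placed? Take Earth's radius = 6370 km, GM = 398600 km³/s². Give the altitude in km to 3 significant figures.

1400 km

T = 113.7 min = 6822.0 s.
From T = 2π√(a³/μ): a = (μ T²/4π²)^(1/3) = (398600 × 6822.0² / 4π²)^(1/3) = 7774 km.
Altitude h = a − R = 7774 − 6370 = 1404 km.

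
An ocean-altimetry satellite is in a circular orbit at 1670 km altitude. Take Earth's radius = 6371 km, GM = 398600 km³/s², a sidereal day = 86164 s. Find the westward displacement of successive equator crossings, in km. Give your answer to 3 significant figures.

3330 km

Semi-major axis a = 6371 + 1670 = 8041 km. Period T = 2π√(a³/μ) = 2π√(8041³/398600) = 7175.9 s = 119.60 min.
During one orbit Earth rotates (7175.9 / 86164) × 360° = 29.98°.
At the equator that is 29.98° × (2π·6371/360) km/° = 29.98 × 111.2 = 3334 km.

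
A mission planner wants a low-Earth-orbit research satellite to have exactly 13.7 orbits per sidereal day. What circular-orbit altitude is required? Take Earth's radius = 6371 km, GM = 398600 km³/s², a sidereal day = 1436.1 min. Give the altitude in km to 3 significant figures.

Required period T = 86166 / 13.7 = 6289.5 s.
From T = 2π√(a³/μ): a = (μ T²/4π²)^(1/3) = (398600 × 6289.5² / 4π²)^(1/3) = 7364 km.
Altitude h = a − R = 7364 − 6371 = 993 km.

993 km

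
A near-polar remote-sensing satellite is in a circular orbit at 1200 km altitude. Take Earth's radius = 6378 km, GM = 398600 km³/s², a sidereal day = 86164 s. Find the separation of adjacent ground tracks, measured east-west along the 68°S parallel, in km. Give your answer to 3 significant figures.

Semi-major axis a = 6378 + 1200 = 7578 km. Period T = 2π√(a³/μ) = 2π√(7578³/398600) = 6565.1 s = 109.42 min.
Node shift per orbit = (6565.1/86164) × 360° = 27.43°.
Equatorial spacing = 27.43 × 111.3 km/° = 3053 km.
At 68° latitude, spacing = 3053 × cos(68°) = 1144 km.

1140 km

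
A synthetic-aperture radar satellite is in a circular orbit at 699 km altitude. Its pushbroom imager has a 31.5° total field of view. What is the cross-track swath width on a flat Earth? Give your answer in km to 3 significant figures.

394 km

Half-angle = 31.5°/2 = 15.75°.
Swath width ≈ 2h·tan(θ/2) = 2 × 699 × tan(15.75°) = 394.3 km.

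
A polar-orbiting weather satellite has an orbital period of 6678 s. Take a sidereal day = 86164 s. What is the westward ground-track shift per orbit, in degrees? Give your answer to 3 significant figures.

During one orbit Earth rotates (6678.0 / 86164) × 360° = 27.90°.

27.9°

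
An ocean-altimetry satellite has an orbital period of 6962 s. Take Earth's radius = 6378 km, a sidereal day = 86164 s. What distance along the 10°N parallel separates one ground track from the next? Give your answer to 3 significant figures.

Node shift per orbit = (6962.0/86164) × 360° = 29.09°.
Equatorial spacing = 29.09 × 111.3 km/° = 3238 km.
At 10° latitude, spacing = 3238 × cos(10°) = 3189 km.

3190 km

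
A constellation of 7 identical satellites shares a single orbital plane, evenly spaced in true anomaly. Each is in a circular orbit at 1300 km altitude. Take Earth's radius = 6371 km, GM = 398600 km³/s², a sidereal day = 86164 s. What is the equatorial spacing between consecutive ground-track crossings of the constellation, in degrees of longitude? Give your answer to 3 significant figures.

Semi-major axis a = 6371 + 1300 = 7671 km. Period T = 2π√(a³/μ) = 2π√(7671³/398600) = 6686.4 s = 111.44 min.
Single-satellite node shift = (6686.4/86164) × 360° = 27.94°.
With 7 satellites evenly phased, successive equator crossings are 27.94/7 = 3.991° apart.

3.99°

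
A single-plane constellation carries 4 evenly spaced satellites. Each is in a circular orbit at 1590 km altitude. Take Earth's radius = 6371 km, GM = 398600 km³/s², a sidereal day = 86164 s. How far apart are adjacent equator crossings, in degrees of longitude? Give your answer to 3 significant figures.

Semi-major axis a = 6371 + 1590 = 7961 km. Period T = 2π√(a³/μ) = 2π√(7961³/398600) = 7069.1 s = 117.82 min.
Single-satellite node shift = (7069.1/86164) × 360° = 29.54°.
With 4 satellites evenly phased, successive equator crossings are 29.54/4 = 7.384° apart.

7.38°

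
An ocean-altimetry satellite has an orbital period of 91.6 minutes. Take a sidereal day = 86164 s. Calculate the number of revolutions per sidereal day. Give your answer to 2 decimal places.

T = 91.6 min = 5496.0 s.
Orbits per sidereal day = 86164 / 5496.0 = 15.678.

15.68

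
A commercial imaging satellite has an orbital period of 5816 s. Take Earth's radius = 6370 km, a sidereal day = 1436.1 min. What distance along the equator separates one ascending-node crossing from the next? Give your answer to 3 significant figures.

During one orbit Earth rotates (5816.0 / 86166) × 360° = 24.30°.
At the equator that is 24.30° × (2π·6370/360) km/° = 24.30 × 111.2 = 2702 km.

2700 km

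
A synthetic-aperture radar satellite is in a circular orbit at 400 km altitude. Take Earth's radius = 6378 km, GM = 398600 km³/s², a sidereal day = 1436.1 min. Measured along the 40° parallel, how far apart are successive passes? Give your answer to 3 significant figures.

1980 km

Semi-major axis a = 6378 + 400 = 6778 km. Period T = 2π√(a³/μ) = 2π√(6778³/398600) = 5553.5 s = 92.56 min.
Node shift per orbit = (5553.5/86166) × 360° = 23.20°.
Equatorial spacing = 23.20 × 111.3 km/° = 2583 km.
At 40° latitude, spacing = 2583 × cos(40°) = 1979 km.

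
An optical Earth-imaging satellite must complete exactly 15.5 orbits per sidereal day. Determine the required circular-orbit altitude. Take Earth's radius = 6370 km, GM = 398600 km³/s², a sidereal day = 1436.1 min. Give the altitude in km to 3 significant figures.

Required period T = 86166 / 15.5 = 5559.1 s.
From T = 2π√(a³/μ): a = (μ T²/4π²)^(1/3) = (398600 × 5559.1² / 4π²)^(1/3) = 6783 km.
Altitude h = a − R = 6783 − 6370 = 413 km.

413 km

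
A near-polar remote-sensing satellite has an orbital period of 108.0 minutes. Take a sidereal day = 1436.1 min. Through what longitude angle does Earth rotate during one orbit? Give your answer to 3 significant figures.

T = 108.0 min = 6480.0 s.
During one orbit Earth rotates (6480.0 / 86166) × 360° = 27.07°.

27.1°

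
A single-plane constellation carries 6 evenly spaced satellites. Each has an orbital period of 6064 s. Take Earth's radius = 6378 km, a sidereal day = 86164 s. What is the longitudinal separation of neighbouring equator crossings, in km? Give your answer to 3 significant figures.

Single-satellite node shift = (6064.0/86164) × 360° = 25.34°.
With 6 satellites evenly phased, successive equator crossings are 25.34/6 = 4.223° apart.
That is 4.223 × 111.3 = 470 km at the equator.

470 km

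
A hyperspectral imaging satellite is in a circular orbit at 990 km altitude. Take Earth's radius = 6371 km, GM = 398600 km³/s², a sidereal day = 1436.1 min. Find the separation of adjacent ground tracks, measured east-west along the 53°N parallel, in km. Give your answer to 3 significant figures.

1760 km

Semi-major axis a = 6371 + 990 = 7361 km. Period T = 2π√(a³/μ) = 2π√(7361³/398600) = 6285.2 s = 104.75 min.
Node shift per orbit = (6285.2/86166) × 360° = 26.26°.
Equatorial spacing = 26.26 × 111.2 km/° = 2920 km.
At 53° latitude, spacing = 2920 × cos(53°) = 1757 km.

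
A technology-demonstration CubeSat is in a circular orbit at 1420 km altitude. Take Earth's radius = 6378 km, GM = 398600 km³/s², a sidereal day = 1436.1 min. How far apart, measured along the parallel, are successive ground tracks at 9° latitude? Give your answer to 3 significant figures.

Semi-major axis a = 6378 + 1420 = 7798 km. Period T = 2π√(a³/μ) = 2π√(7798³/398600) = 6853.1 s = 114.22 min.
Node shift per orbit = (6853.1/86166) × 360° = 28.63°.
Equatorial spacing = 28.63 × 111.3 km/° = 3187 km.
At 9° latitude, spacing = 3187 × cos(9°) = 3148 km.

3150 km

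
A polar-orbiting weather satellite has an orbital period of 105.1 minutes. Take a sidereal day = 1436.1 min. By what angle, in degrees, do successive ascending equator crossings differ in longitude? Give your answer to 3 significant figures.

26.3°

T = 105.1 min = 6306.0 s.
During one orbit Earth rotates (6306.0 / 86166) × 360° = 26.35°.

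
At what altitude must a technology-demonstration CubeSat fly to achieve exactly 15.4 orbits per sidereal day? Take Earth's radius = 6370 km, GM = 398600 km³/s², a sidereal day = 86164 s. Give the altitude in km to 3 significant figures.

Required period T = 86164 / 15.4 = 5595.1 s.
From T = 2π√(a³/μ): a = (μ T²/4π²)^(1/3) = (398600 × 5595.1² / 4π²)^(1/3) = 6812 km.
Altitude h = a − R = 6812 − 6370 = 442 km.

442 km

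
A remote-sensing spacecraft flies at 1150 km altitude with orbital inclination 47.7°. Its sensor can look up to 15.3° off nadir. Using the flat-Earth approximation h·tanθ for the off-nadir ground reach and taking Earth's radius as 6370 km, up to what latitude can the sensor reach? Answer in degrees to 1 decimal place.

For a prograde orbit the ground track reaches latitude ±i = ±47.7°.
Sensor half-swath on the ground ≈ 1150·tan(15.3°) = 315 km = 2.83° of latitude.
Maximum observable latitude ≈ 47.7 + 2.83 = 50.5°.

50.5°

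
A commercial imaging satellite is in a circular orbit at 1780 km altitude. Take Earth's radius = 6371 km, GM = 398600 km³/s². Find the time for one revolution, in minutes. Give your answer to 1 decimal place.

122.1 min

Semi-major axis a = 6371 + 1780 = 8151 km. Period T = 2π√(a³/μ) = 2π√(8151³/398600) = 7323.6 s = 122.06 min.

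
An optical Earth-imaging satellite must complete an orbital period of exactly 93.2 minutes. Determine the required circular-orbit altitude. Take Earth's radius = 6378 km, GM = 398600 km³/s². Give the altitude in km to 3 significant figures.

431 km

T = 93.2 min = 5592.0 s.
From T = 2π√(a³/μ): a = (μ T²/4π²)^(1/3) = (398600 × 5592.0² / 4π²)^(1/3) = 6809 km.
Altitude h = a − R = 6809 − 6378 = 431 km.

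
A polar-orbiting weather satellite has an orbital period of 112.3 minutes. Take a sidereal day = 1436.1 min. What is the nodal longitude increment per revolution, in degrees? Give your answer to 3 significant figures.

28.2°

T = 112.3 min = 6738.0 s.
During one orbit Earth rotates (6738.0 / 86166) × 360° = 28.15°.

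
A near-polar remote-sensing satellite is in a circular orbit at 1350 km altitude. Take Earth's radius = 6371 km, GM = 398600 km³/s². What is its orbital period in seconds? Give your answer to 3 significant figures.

6750 seconds

Semi-major axis a = 6371 + 1350 = 7721 km. Period T = 2π√(a³/μ) = 2π√(7721³/398600) = 6751.8 s = 112.53 min.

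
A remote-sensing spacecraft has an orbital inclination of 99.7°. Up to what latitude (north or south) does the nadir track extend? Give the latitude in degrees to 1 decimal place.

Retrograde orbit: the ground track reaches ±(180° − i) = ±(180 − 99.7) = ±80.3°.

80.3°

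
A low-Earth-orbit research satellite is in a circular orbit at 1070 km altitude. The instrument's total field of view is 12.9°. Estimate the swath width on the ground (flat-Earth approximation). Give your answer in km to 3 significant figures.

Half-angle = 12.9°/2 = 6.45°.
Swath width ≈ 2h·tan(θ/2) = 2 × 1070 × tan(6.45°) = 241.9 km.

242 km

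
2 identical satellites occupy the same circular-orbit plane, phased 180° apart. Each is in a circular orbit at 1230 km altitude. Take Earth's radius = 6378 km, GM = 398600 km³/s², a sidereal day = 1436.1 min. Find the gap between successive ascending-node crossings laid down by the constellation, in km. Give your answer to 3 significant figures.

Semi-major axis a = 6378 + 1230 = 7608 km. Period T = 2π√(a³/μ) = 2π√(7608³/398600) = 6604.2 s = 110.07 min.
Single-satellite node shift = (6604.2/86166) × 360° = 27.59°.
With 2 satellites evenly phased, successive equator crossings are 27.59/2 = 13.796° apart.
That is 13.796 × 111.3 = 1536 km at the equator.

1540 km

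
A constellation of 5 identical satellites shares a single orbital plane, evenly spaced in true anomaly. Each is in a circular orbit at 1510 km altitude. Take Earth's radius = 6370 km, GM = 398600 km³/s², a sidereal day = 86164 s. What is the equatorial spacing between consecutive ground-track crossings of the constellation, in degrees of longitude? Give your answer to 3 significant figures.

5.82°

Semi-major axis a = 6370 + 1510 = 7880 km. Period T = 2π√(a³/μ) = 2π√(7880³/398600) = 6961.5 s = 116.02 min.
Single-satellite node shift = (6961.5/86164) × 360° = 29.09°.
With 5 satellites evenly phased, successive equator crossings are 29.09/5 = 5.817° apart.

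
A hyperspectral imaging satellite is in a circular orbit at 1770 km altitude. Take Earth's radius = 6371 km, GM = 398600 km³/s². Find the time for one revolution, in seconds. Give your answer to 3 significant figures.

Semi-major axis a = 6371 + 1770 = 8141 km. Period T = 2π√(a³/μ) = 2π√(8141³/398600) = 7310.2 s = 121.84 min.

7310 seconds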